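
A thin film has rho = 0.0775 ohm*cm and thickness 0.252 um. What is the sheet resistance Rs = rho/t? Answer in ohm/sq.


Step 1: Convert thickness to cm: t = 0.252 um = 2.5200e-05 cm
Step 2: Rs = rho / t = 0.0775 / 2.5200e-05
Step 3: Rs = 3075.4 ohm/sq

3075.4


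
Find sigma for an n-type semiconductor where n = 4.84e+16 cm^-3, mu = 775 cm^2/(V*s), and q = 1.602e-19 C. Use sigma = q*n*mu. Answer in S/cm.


Step 1: sigma = q * n * mu
Step 2: sigma = 1.602e-19 * 4.84e+16 * 775
Step 3: sigma = 6.009e+00 S/cm

6.009e+00


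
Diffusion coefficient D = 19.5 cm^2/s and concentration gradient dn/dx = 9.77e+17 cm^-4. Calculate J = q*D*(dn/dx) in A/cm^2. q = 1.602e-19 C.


Step 1: J = q * D * (dn/dx)
Step 2: J = 1.602e-19 * 19.5 * 9.77e+17
Step 3: J = 3.05e+00 A/cm^2

3.05e+00


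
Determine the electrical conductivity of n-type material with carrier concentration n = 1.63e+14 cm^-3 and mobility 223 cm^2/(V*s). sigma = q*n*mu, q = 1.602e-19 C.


Step 1: sigma = q * n * mu
Step 2: sigma = 1.602e-19 * 1.63e+14 * 223
Step 3: sigma = 5.823e-03 S/cm

5.823e-03


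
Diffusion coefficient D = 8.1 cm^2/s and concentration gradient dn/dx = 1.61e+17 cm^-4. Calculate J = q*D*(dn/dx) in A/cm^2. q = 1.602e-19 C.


Step 1: J = q * D * (dn/dx)
Step 2: J = 1.602e-19 * 8.1 * 1.61e+17
Step 3: J = 2.09e-01 A/cm^2

2.09e-01


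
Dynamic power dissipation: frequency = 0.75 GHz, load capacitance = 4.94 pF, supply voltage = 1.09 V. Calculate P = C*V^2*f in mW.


Step 1: V^2 = 1.09^2 = 1.1881 V^2
Step 2: P = C*V^2*f = 4.94e-12 F * 1.1881 * 0.75e9 Hz
Step 3: P = 4.4019105e-03 W
Step 4: P = 4.402 mW

4.402


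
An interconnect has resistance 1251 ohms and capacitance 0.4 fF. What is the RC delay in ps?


Step 1: tau = R * C
Step 2: tau = 1251 * 0.4 fF = 1251 * 4.0e-16 F
Step 3: tau = 5.004e-13 s = 0.5004 ps

0.5004


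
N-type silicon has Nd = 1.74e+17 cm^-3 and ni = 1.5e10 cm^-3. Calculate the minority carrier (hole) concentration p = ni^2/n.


Step 1: Since Nd >> ni, n ≈ Nd = 1.74e+17 cm^-3
Step 2: p = ni^2 / n = (1.5e10)^2 / 1.74e+17
Step 3: p = 2.25e20 / 1.74e+17 = 1.29e+03 cm^-3

1.29e+03


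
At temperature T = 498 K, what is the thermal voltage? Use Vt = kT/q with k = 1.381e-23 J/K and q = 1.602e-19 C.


Step 1: kT = 1.381e-23 * 498 = 6.87738e-21 J
Step 2: Vt = kT/q = 6.87738e-21 / 1.602e-19
Step 3: Vt = 0.04293 V

0.04293


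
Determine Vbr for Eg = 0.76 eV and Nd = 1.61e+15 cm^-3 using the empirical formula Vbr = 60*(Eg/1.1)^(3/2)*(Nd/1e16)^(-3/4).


Step 1: Eg/1.1 = 0.76/1.1 = 0.690909
Step 2: (Eg/1.1)^1.5 = 0.690909^1.5 = 0.574290
Step 3: (Nd/1e16)^(-0.75) = (0.161)^(-0.75) = 3.934419
Step 4: Vbr = 60 * 0.574290 * 3.934419 = 135.6 V

135.6


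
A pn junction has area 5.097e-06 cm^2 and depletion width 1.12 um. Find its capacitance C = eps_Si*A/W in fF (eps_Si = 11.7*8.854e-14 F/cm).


Step 1: eps_Si = 11.7 * 8.854e-14 = 1.035918e-12 F/cm
Step 2: W in cm = 1.12 * 1e-4 = 1.12e-04 cm
Step 3: C = 1.035918e-12 * 5.097e-06 / 1.12e-04 = 4.714352e-14 F
Step 4: C = 47.14 fF

47.14


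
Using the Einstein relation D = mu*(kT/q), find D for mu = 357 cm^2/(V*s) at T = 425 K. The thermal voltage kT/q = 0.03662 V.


Step 1: D = mu * (kT/q)
Step 2: D = 357 * 0.03662
Step 3: D = 13.07 cm^2/s

13.07


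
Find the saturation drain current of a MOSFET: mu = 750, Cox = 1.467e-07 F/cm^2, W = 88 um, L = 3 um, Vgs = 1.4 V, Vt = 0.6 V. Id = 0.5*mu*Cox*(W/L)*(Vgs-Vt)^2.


Step 1: Overdrive voltage Vov = Vgs - Vt = 1.4 - 0.6 = 0.8 V
Step 2: W/L = 88/3 = 29.3333
Step 3: Id = 0.5 * 750 * 1.467e-07 * 29.3333 * 0.8^2
Step 4: Id = 1.03e-03 A

1.03e-03


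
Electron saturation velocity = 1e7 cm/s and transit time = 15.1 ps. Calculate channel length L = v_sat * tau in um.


Step 1: tau in seconds = 15.1 ps * 1e-12 = 1.5100e-11 s
Step 2: L = v_sat * tau = 1e7 * 1.5100e-11 = 1.5100e-04 cm
Step 3: L in um = 1.5100e-04 * 1e4 = 1.51 um

1.51


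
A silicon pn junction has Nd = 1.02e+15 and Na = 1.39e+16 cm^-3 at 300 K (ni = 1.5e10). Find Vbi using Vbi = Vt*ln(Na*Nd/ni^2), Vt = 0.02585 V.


Step 1: Compute Na*Nd/ni^2 = 1.39e+16 * 1.02e+15 / (1.5e10)^2 = 6.3013e+10
Step 2: ln(6.3013e+10) = 24.8666
Step 3: Vbi = 0.02585 * 24.8666 = 0.643 V

0.643


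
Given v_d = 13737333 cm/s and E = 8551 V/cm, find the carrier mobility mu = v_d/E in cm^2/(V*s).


Step 1: mu = v_d / E
Step 2: mu = 13737333 / 8551
Step 3: mu = 1606.52 cm^2/(V*s)

1606.52


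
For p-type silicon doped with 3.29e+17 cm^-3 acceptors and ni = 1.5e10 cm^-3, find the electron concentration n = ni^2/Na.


Step 1: Majority hole concentration p ≈ Na = 3.29e+17 cm^-3
Step 2: n = ni^2 / Na = (1.5e10)^2 / 3.29e+17
Step 3: n = 6.84e+02 cm^-3

6.84e+02


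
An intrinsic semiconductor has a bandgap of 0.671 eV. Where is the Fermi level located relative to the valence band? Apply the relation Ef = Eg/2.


Step 1: For an intrinsic semiconductor, the Fermi level sits at midgap.
Step 2: Ef = Eg / 2 = 0.671 / 2 = 0.3355 eV

0.3355


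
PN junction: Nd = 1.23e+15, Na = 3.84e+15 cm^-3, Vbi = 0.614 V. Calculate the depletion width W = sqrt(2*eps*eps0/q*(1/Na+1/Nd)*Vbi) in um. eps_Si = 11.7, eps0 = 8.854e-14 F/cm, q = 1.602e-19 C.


Step 1: 1/Na + 1/Nd = 1/3.84e+15 + 1/1.23e+15 = 1.07342e-15
Step 2: 2*eps*eps0/q = 2*11.7*8.854e-14/1.602e-19 = 1.293281e+07
Step 3: W^2 = 1.293281e+07 * 1.07342e-15 * 0.614 = 8.52375e-09
Step 4: W = sqrt(8.52375e-09) = 9.232e-05 cm = 0.9232 um

0.9232


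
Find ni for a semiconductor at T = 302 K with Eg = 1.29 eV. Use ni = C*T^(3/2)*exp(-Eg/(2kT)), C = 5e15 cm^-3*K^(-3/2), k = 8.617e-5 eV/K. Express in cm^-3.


Step 1: Compute kT = 8.617e-5 * 302 = 0.02602334 eV
Step 2: Exponent = -Eg/(2kT) = -1.29/(2*0.02602334) = -24.78544
Step 3: T^(3/2) = 302^1.5 = 5248.20
Step 4: ni = 5e15 * 5248.20 * exp(-24.78544) = 4.52e+08 cm^-3

4.52e+08


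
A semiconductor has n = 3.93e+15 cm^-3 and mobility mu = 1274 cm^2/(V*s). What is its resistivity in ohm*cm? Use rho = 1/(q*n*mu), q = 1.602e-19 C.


Step 1: sigma = q * n * mu = 1.602e-19 * 3.93e+15 * 1274 = 8.02093e-01 S/cm
Step 2: rho = 1 / sigma = 1 / 8.02093e-01 = 1.247 ohm*cm

1.247


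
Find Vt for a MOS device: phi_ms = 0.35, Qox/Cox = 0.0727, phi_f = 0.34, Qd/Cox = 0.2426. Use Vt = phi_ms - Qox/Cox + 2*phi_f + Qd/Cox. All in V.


Step 1: Vt = phi_ms - Qox/Cox + 2*phi_f + Qd/Cox
Step 2: Vt = 0.35 - 0.0727 + 2*0.34 + 0.2426
Step 3: Vt = 0.35 - 0.0727 + 0.68 + 0.2426
Step 4: Vt = 1.1999 V

1.1999


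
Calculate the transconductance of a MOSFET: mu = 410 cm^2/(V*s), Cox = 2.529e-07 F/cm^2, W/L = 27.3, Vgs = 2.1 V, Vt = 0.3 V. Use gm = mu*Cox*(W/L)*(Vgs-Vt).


Step 1: Vov = Vgs - Vt = 2.1 - 0.3 = 1.8 V
Step 2: gm = mu * Cox * (W/L) * Vov
Step 3: gm = 410 * 2.529e-07 * 27.3 * 1.8 = 5.10e-03 S

5.10e-03


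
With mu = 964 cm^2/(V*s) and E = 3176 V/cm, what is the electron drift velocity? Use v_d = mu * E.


Step 1: v_d = mu * E
Step 2: v_d = 964 * 3176 = 3061664
Step 3: v_d = 3.06e+06 cm/s

3.06e+06


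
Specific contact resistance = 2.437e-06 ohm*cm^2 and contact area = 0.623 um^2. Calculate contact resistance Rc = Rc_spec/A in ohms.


Step 1: Convert area to cm^2: 0.623 um^2 = 6.2300e-09 cm^2
Step 2: Rc = Rc_spec / A = 2.437e-06 / 6.2300e-09
Step 3: Rc = 3.91e+02 ohms

3.91e+02


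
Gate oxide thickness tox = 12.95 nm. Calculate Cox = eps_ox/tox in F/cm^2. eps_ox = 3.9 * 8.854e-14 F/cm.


Step 1: eps_ox = 3.9 * 8.854e-14 = 3.45306e-13 F/cm
Step 2: tox in cm = 12.95 nm * 1e-7 = 1.2950e-06 cm
Step 3: Cox = 3.45306e-13 / 1.2950e-06 = 2.67e-07 F/cm^2

2.67e-07


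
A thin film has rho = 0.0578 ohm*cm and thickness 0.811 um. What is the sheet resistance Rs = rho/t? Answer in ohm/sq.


Step 1: Convert thickness to cm: t = 0.811 um = 8.1100e-05 cm
Step 2: Rs = rho / t = 0.0578 / 8.1100e-05
Step 3: Rs = 712.7 ohm/sq

712.7


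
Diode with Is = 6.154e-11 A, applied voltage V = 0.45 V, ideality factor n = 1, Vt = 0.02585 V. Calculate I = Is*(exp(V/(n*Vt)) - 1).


Step 1: V/(n*Vt) = 0.45/(1*0.02585) = 17.4081
Step 2: exp(17.4081) = 3.6328e+07
Step 3: I = 6.154e-11 * (3.6328e+07 - 1) = 2.24e-03 A

2.24e-03


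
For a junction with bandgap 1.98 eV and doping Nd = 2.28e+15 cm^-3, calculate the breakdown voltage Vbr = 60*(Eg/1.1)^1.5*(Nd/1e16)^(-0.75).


Step 1: Eg/1.1 = 1.98/1.1 = 1.800000
Step 2: (Eg/1.1)^1.5 = 1.800000^1.5 = 2.414953
Step 3: (Nd/1e16)^(-0.75) = (0.228)^(-0.75) = 3.030741
Step 4: Vbr = 60 * 2.414953 * 3.030741 = 439.1 V

439.1


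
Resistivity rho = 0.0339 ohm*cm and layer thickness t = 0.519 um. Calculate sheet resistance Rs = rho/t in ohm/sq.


Step 1: Convert thickness to cm: t = 0.519 um = 5.1900e-05 cm
Step 2: Rs = rho / t = 0.0339 / 5.1900e-05
Step 3: Rs = 653.2 ohm/sq

653.2


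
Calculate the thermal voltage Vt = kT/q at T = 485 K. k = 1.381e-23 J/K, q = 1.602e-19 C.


Step 1: kT = 1.381e-23 * 485 = 6.69785e-21 J
Step 2: Vt = kT/q = 6.69785e-21 / 1.602e-19
Step 3: Vt = 0.04181 V

0.04181


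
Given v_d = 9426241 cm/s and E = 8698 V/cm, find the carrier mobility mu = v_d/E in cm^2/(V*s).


Step 1: mu = v_d / E
Step 2: mu = 9426241 / 8698
Step 3: mu = 1083.73 cm^2/(V*s)

1083.73


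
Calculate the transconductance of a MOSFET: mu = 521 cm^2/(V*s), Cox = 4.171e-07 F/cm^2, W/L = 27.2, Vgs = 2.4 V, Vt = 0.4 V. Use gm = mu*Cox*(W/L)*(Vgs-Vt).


Step 1: Vov = Vgs - Vt = 2.4 - 0.4 = 2.0 V
Step 2: gm = mu * Cox * (W/L) * Vov
Step 3: gm = 521 * 4.171e-07 * 27.2 * 2.0 = 1.18e-02 S

1.18e-02


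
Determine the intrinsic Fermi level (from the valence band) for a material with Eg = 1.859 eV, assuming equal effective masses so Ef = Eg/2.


Step 1: For an intrinsic semiconductor, the Fermi level sits at midgap.
Step 2: Ef = Eg / 2 = 1.859 / 2 = 0.9295 eV

0.9295


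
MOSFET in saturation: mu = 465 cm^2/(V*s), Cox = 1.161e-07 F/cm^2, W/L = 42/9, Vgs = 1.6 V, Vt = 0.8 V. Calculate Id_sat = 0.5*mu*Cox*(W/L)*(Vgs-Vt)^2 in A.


Step 1: Overdrive voltage Vov = Vgs - Vt = 1.6 - 0.8 = 0.8 V
Step 2: W/L = 42/9 = 4.66667
Step 3: Id = 0.5 * 465 * 1.161e-07 * 4.66667 * 0.8^2
Step 4: Id = 8.06e-05 A

8.06e-05


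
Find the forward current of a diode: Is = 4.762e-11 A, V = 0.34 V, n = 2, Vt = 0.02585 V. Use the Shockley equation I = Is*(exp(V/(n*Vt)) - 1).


Step 1: V/(n*Vt) = 0.34/(2*0.02585) = 6.5764
Step 2: exp(6.5764) = 7.1795e+02
Step 3: I = 4.762e-11 * (7.1795e+02 - 1) = 3.41e-08 A

3.41e-08


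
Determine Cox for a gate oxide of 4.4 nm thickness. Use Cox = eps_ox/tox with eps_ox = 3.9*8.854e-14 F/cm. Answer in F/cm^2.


Step 1: eps_ox = 3.9 * 8.854e-14 = 3.45306e-13 F/cm
Step 2: tox in cm = 4.4 nm * 1e-7 = 4.4000e-07 cm
Step 3: Cox = 3.45306e-13 / 4.4000e-07 = 7.85e-07 F/cm^2

7.85e-07


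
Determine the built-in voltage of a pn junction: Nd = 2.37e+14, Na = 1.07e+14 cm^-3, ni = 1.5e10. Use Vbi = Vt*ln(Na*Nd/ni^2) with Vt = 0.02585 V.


Step 1: Compute Na*Nd/ni^2 = 1.07e+14 * 2.37e+14 / (1.5e10)^2 = 1.1271e+08
Step 2: ln(1.1271e+08) = 18.5403
Step 3: Vbi = 0.02585 * 18.5403 = 0.479 V

0.479


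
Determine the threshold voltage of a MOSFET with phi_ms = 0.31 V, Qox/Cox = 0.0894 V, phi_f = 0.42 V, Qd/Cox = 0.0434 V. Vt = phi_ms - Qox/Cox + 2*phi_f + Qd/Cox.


Step 1: Vt = phi_ms - Qox/Cox + 2*phi_f + Qd/Cox
Step 2: Vt = 0.31 - 0.0894 + 2*0.42 + 0.0434
Step 3: Vt = 0.31 - 0.0894 + 0.84 + 0.0434
Step 4: Vt = 1.104 V

1.104


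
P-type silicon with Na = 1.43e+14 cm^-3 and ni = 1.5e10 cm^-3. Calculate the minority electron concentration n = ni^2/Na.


Step 1: Majority hole concentration p ≈ Na = 1.43e+14 cm^-3
Step 2: n = ni^2 / Na = (1.5e10)^2 / 1.43e+14
Step 3: n = 1.57e+06 cm^-3

1.57e+06


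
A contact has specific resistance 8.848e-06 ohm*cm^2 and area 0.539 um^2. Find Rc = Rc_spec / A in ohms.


Step 1: Convert area to cm^2: 0.539 um^2 = 5.3900e-09 cm^2
Step 2: Rc = Rc_spec / A = 8.848e-06 / 5.3900e-09
Step 3: Rc = 1.64e+03 ohms

1.64e+03


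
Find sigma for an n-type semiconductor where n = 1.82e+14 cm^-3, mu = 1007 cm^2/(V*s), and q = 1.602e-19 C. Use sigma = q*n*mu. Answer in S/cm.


Step 1: sigma = q * n * mu
Step 2: sigma = 1.602e-19 * 1.82e+14 * 1007
Step 3: sigma = 2.936e-02 S/cm

2.936e-02


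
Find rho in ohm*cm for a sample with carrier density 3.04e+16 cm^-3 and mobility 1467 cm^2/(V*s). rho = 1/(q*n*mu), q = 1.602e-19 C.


Step 1: sigma = q * n * mu = 1.602e-19 * 3.04e+16 * 1467 = 7.14441e+00 S/cm
Step 2: rho = 1 / sigma = 1 / 7.14441e+00 = 0.14 ohm*cm

0.14


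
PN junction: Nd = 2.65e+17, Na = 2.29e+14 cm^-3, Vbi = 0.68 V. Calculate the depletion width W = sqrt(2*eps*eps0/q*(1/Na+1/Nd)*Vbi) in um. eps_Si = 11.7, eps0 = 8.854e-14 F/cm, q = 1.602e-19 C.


Step 1: 1/Na + 1/Nd = 1/2.29e+14 + 1/2.65e+17 = 4.37059e-15
Step 2: 2*eps*eps0/q = 2*11.7*8.854e-14/1.602e-19 = 1.293281e+07
Step 3: W^2 = 1.293281e+07 * 4.37059e-15 * 0.68 = 3.84363e-08
Step 4: W = sqrt(3.84363e-08) = 1.961e-04 cm = 1.961 um

1.961


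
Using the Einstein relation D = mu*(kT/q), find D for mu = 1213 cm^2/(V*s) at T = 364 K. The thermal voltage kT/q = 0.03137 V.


Step 1: D = mu * (kT/q)
Step 2: D = 1213 * 0.03137
Step 3: D = 38.05 cm^2/s

38.05


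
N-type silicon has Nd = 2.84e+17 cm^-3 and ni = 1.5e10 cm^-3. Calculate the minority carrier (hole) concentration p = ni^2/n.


Step 1: Since Nd >> ni, n ≈ Nd = 2.84e+17 cm^-3
Step 2: p = ni^2 / n = (1.5e10)^2 / 2.84e+17
Step 3: p = 2.25e20 / 2.84e+17 = 7.92e+02 cm^-3

7.92e+02


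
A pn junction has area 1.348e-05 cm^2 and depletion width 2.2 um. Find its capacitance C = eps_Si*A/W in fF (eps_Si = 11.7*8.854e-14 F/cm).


Step 1: eps_Si = 11.7 * 8.854e-14 = 1.035918e-12 F/cm
Step 2: W in cm = 2.2 * 1e-4 = 2.20e-04 cm
Step 3: C = 1.035918e-12 * 1.348e-05 / 2.20e-04 = 6.347352e-14 F
Step 4: C = 63.47 fF

63.47


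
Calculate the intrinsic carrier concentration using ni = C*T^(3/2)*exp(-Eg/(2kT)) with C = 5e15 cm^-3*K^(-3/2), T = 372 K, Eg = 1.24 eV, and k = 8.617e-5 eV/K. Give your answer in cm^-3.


Step 1: Compute kT = 8.617e-5 * 372 = 0.03205524 eV
Step 2: Exponent = -Eg/(2kT) = -1.24/(2*0.03205524) = -19.34161
Step 3: T^(3/2) = 372^1.5 = 7174.88
Step 4: ni = 5e15 * 7174.88 * exp(-19.34161) = 1.43e+11 cm^-3

1.43e+11


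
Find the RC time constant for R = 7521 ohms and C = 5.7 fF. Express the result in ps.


Step 1: tau = R * C
Step 2: tau = 7521 * 5.7 fF = 7521 * 5.7e-15 F
Step 3: tau = 4.28697e-11 s = 42.8697 ps

42.8697


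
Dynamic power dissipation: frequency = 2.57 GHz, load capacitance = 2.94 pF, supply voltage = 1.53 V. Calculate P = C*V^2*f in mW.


Step 1: V^2 = 1.53^2 = 2.3409 V^2
Step 2: P = C*V^2*f = 2.94e-12 F * 2.3409 * 2.57e9 Hz
Step 3: P = 1.768737222e-02 W
Step 4: P = 17.687 mW

17.687


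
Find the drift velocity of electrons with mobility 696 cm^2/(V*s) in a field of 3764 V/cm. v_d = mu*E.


Step 1: v_d = mu * E
Step 2: v_d = 696 * 3764 = 2619744
Step 3: v_d = 2.62e+06 cm/s

2.62e+06


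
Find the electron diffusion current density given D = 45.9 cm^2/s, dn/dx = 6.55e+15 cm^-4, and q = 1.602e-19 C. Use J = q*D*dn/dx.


Step 1: J = q * D * (dn/dx)
Step 2: J = 1.602e-19 * 45.9 * 6.55e+15
Step 3: J = 4.82e-02 A/cm^2

4.82e-02


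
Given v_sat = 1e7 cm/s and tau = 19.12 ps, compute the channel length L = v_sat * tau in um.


Step 1: tau in seconds = 19.12 ps * 1e-12 = 1.9120e-11 s
Step 2: L = v_sat * tau = 1e7 * 1.9120e-11 = 1.9120e-04 cm
Step 3: L in um = 1.9120e-04 * 1e4 = 1.912 um

1.912


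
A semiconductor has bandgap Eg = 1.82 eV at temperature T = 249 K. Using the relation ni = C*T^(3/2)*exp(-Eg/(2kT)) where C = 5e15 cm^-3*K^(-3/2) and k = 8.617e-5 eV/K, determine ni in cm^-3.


Step 1: Compute kT = 8.617e-5 * 249 = 0.02145633 eV
Step 2: Exponent = -Eg/(2kT) = -1.82/(2*0.02145633) = -42.41173
Step 3: T^(3/2) = 249^1.5 = 3929.15
Step 4: ni = 5e15 * 3929.15 * exp(-42.41173) = 7.48e+00 cm^-3

7.48e+00


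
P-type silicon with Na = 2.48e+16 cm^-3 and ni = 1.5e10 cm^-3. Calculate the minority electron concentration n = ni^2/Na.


Step 1: Majority hole concentration p ≈ Na = 2.48e+16 cm^-3
Step 2: n = ni^2 / Na = (1.5e10)^2 / 2.48e+16
Step 3: n = 9.07e+03 cm^-3

9.07e+03


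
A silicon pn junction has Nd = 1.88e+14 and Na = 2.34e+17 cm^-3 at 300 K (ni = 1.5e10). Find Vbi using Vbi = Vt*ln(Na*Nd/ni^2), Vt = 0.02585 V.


Step 1: Compute Na*Nd/ni^2 = 2.34e+17 * 1.88e+14 / (1.5e10)^2 = 1.9552e+11
Step 2: ln(1.9552e+11) = 25.9989
Step 3: Vbi = 0.02585 * 25.9989 = 0.672 V

0.672


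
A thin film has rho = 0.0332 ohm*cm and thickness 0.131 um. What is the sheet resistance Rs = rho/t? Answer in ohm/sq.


Step 1: Convert thickness to cm: t = 0.131 um = 1.3100e-05 cm
Step 2: Rs = rho / t = 0.0332 / 1.3100e-05
Step 3: Rs = 2534.4 ohm/sq

2534.4


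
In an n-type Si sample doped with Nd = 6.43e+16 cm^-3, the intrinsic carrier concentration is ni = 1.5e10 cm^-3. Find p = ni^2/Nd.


Step 1: Since Nd >> ni, n ≈ Nd = 6.43e+16 cm^-3
Step 2: p = ni^2 / n = (1.5e10)^2 / 6.43e+16
Step 3: p = 2.25e20 / 6.43e+16 = 3.50e+03 cm^-3

3.50e+03


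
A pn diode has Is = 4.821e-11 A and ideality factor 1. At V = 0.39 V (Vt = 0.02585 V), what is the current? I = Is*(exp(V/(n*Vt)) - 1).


Step 1: V/(n*Vt) = 0.39/(1*0.02585) = 15.0870
Step 2: exp(15.0870) = 3.5662e+06
Step 3: I = 4.821e-11 * (3.5662e+06 - 1) = 1.72e-04 A

1.72e-04


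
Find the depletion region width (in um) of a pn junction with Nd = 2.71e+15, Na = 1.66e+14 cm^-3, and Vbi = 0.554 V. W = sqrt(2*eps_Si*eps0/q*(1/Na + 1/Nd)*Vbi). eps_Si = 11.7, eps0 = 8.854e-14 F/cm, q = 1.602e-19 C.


Step 1: 1/Na + 1/Nd = 1/1.66e+14 + 1/2.71e+15 = 6.39310e-15
Step 2: 2*eps*eps0/q = 2*11.7*8.854e-14/1.602e-19 = 1.293281e+07
Step 3: W^2 = 1.293281e+07 * 6.39310e-15 * 0.554 = 4.58051e-08
Step 4: W = sqrt(4.58051e-08) = 2.140e-04 cm = 2.14 um

2.14


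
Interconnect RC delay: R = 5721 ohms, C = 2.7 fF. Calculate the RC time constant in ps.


Step 1: tau = R * C
Step 2: tau = 5721 * 2.7 fF = 5721 * 2.7e-15 F
Step 3: tau = 1.54467e-11 s = 15.4467 ps

15.4467


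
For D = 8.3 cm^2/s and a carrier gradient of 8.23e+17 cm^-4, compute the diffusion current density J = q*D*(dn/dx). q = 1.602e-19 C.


Step 1: J = q * D * (dn/dx)
Step 2: J = 1.602e-19 * 8.3 * 8.23e+17
Step 3: J = 1.09e+00 A/cm^2

1.09e+00


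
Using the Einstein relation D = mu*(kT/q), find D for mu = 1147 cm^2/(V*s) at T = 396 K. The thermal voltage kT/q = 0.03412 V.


Step 1: D = mu * (kT/q)
Step 2: D = 1147 * 0.03412
Step 3: D = 39.14 cm^2/s

39.14


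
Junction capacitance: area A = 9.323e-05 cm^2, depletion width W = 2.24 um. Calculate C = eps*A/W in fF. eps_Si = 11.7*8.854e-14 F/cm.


Step 1: eps_Si = 11.7 * 8.854e-14 = 1.035918e-12 F/cm
Step 2: W in cm = 2.24 * 1e-4 = 2.24e-04 cm
Step 3: C = 1.035918e-12 * 9.323e-05 / 2.24e-04 = 4.311546e-13 F
Step 4: C = 431.15 fF

431.15


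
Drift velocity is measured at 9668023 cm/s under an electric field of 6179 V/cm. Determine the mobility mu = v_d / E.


Step 1: mu = v_d / E
Step 2: mu = 9668023 / 6179
Step 3: mu = 1564.66 cm^2/(V*s)

1564.66


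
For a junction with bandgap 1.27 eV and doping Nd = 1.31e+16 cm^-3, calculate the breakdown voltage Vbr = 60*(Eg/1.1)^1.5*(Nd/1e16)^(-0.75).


Step 1: Eg/1.1 = 1.27/1.1 = 1.154545
Step 2: (Eg/1.1)^1.5 = 1.154545^1.5 = 1.240556
Step 3: (Nd/1e16)^(-0.75) = (1.31)^(-0.75) = 0.816670
Step 4: Vbr = 60 * 1.240556 * 0.816670 = 60.8 V

60.8


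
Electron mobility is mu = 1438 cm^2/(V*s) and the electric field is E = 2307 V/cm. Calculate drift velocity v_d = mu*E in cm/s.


Step 1: v_d = mu * E
Step 2: v_d = 1438 * 2307 = 3317466
Step 3: v_d = 3.32e+06 cm/s

3.32e+06


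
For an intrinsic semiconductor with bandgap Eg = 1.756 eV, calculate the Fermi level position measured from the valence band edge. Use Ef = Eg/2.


Step 1: For an intrinsic semiconductor, the Fermi level sits at midgap.
Step 2: Ef = Eg / 2 = 1.756 / 2 = 0.878 eV

0.878


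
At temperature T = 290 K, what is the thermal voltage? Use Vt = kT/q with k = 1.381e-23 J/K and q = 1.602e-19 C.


Step 1: kT = 1.381e-23 * 290 = 4.0049e-21 J
Step 2: Vt = kT/q = 4.0049e-21 / 1.602e-19
Step 3: Vt = 0.025 V

0.025


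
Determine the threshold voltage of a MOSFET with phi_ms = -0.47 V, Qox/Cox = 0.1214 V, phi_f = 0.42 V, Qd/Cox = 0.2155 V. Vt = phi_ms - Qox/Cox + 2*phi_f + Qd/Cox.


Step 1: Vt = phi_ms - Qox/Cox + 2*phi_f + Qd/Cox
Step 2: Vt = -0.47 - 0.1214 + 2*0.42 + 0.2155
Step 3: Vt = -0.47 - 0.1214 + 0.84 + 0.2155
Step 4: Vt = 0.4641 V

0.4641


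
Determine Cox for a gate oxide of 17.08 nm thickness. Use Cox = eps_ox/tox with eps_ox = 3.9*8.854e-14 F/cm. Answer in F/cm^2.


Step 1: eps_ox = 3.9 * 8.854e-14 = 3.45306e-13 F/cm
Step 2: tox in cm = 17.08 nm * 1e-7 = 1.7080e-06 cm
Step 3: Cox = 3.45306e-13 / 1.7080e-06 = 2.02e-07 F/cm^2

2.02e-07


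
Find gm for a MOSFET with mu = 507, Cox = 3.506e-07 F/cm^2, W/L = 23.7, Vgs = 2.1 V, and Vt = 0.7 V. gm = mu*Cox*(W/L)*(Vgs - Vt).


Step 1: Vov = Vgs - Vt = 2.1 - 0.7 = 1.4 V
Step 2: gm = mu * Cox * (W/L) * Vov
Step 3: gm = 507 * 3.506e-07 * 23.7 * 1.4 = 5.90e-03 S

5.90e-03


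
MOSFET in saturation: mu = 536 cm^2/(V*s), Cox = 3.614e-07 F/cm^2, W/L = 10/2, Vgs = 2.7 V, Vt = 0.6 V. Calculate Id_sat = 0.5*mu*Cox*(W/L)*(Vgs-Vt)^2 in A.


Step 1: Overdrive voltage Vov = Vgs - Vt = 2.7 - 0.6 = 2.1 V
Step 2: W/L = 10/2 = 5
Step 3: Id = 0.5 * 536 * 3.614e-07 * 5 * 2.1^2
Step 4: Id = 2.14e-03 A

2.14e-03


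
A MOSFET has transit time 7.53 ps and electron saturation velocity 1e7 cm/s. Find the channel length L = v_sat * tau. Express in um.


Step 1: tau in seconds = 7.53 ps * 1e-12 = 7.5300e-12 s
Step 2: L = v_sat * tau = 1e7 * 7.5300e-12 = 7.5300e-05 cm
Step 3: L in um = 7.5300e-05 * 1e4 = 0.753 um

0.753


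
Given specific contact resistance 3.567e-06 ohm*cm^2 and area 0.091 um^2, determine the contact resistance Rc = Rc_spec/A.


Step 1: Convert area to cm^2: 0.091 um^2 = 9.1000e-10 cm^2
Step 2: Rc = Rc_spec / A = 3.567e-06 / 9.1000e-10
Step 3: Rc = 3.92e+03 ohms

3.92e+03


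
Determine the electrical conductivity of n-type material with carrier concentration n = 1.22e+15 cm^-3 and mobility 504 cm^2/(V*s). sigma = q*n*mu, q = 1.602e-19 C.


Step 1: sigma = q * n * mu
Step 2: sigma = 1.602e-19 * 1.22e+15 * 504
Step 3: sigma = 9.850e-02 S/cm

9.850e-02


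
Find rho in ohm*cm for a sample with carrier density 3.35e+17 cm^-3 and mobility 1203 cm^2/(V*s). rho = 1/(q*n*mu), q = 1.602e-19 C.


Step 1: sigma = q * n * mu = 1.602e-19 * 3.35e+17 * 1203 = 6.45614e+01 S/cm
Step 2: rho = 1 / sigma = 1 / 6.45614e+01 = 0.01549 ohm*cm

0.01549


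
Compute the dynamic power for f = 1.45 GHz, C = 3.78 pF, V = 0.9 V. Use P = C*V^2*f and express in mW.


Step 1: V^2 = 0.9^2 = 0.81 V^2
Step 2: P = C*V^2*f = 3.78e-12 F * 0.81 * 1.45e9 Hz
Step 3: P = 4.43961e-03 W
Step 4: P = 4.44 mW

4.44


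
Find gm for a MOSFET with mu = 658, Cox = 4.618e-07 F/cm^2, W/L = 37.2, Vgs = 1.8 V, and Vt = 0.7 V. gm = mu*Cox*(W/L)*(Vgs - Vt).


Step 1: Vov = Vgs - Vt = 1.8 - 0.7 = 1.1 V
Step 2: gm = mu * Cox * (W/L) * Vov
Step 3: gm = 658 * 4.618e-07 * 37.2 * 1.1 = 1.24e-02 S

1.24e-02


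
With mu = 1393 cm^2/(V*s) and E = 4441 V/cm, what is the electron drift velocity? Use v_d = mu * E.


Step 1: v_d = mu * E
Step 2: v_d = 1393 * 4441 = 6186313
Step 3: v_d = 6.19e+06 cm/s

6.19e+06


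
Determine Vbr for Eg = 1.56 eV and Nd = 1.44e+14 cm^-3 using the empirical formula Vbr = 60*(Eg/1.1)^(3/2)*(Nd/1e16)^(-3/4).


Step 1: Eg/1.1 = 1.56/1.1 = 1.418182
Step 2: (Eg/1.1)^1.5 = 1.418182^1.5 = 1.688877
Step 3: (Nd/1e16)^(-0.75) = (0.0144)^(-0.75) = 24.056261
Step 4: Vbr = 60 * 1.688877 * 24.056261 = 2437.7 V

2437.7


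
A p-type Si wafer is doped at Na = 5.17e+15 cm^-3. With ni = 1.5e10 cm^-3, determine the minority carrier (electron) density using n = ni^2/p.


Step 1: Majority hole concentration p ≈ Na = 5.17e+15 cm^-3
Step 2: n = ni^2 / Na = (1.5e10)^2 / 5.17e+15
Step 3: n = 4.35e+04 cm^-3

4.35e+04


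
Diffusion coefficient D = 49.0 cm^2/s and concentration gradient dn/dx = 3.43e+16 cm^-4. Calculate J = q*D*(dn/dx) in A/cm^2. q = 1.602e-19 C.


Step 1: J = q * D * (dn/dx)
Step 2: J = 1.602e-19 * 49.0 * 3.43e+16
Step 3: J = 2.69e-01 A/cm^2

2.69e-01


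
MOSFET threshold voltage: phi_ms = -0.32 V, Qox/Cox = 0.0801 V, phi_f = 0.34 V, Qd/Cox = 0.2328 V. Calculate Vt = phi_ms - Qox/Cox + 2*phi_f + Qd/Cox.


Step 1: Vt = phi_ms - Qox/Cox + 2*phi_f + Qd/Cox
Step 2: Vt = -0.32 - 0.0801 + 2*0.34 + 0.2328
Step 3: Vt = -0.32 - 0.0801 + 0.68 + 0.2328
Step 4: Vt = 0.5127 V

0.5127


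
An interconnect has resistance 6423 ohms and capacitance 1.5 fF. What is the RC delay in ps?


Step 1: tau = R * C
Step 2: tau = 6423 * 1.5 fF = 6423 * 1.5e-15 F
Step 3: tau = 9.6345e-12 s = 9.6345 ps

9.6345


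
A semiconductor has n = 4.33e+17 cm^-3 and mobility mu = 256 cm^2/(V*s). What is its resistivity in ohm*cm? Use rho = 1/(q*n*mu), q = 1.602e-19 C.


Step 1: sigma = q * n * mu = 1.602e-19 * 4.33e+17 * 256 = 1.77578e+01 S/cm
Step 2: rho = 1 / sigma = 1 / 1.77578e+01 = 0.05631 ohm*cm

0.05631


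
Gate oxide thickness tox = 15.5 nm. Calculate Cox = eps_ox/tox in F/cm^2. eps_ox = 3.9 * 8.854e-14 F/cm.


Step 1: eps_ox = 3.9 * 8.854e-14 = 3.45306e-13 F/cm
Step 2: tox in cm = 15.5 nm * 1e-7 = 1.5500e-06 cm
Step 3: Cox = 3.45306e-13 / 1.5500e-06 = 2.23e-07 F/cm^2

2.23e-07


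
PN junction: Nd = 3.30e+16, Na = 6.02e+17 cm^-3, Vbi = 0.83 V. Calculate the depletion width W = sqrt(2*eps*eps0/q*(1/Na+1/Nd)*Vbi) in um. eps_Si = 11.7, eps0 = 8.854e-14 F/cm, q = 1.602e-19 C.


Step 1: 1/Na + 1/Nd = 1/6.02e+17 + 1/3.30e+16 = 3.19642e-17
Step 2: 2*eps*eps0/q = 2*11.7*8.854e-14/1.602e-19 = 1.293281e+07
Step 3: W^2 = 1.293281e+07 * 3.19642e-17 * 0.83 = 3.43111e-10
Step 4: W = sqrt(3.43111e-10) = 1.852e-05 cm = 0.1852 um

0.1852


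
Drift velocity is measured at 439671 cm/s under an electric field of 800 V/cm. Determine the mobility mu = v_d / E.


Step 1: mu = v_d / E
Step 2: mu = 439671 / 800
Step 3: mu = 549.59 cm^2/(V*s)

549.59


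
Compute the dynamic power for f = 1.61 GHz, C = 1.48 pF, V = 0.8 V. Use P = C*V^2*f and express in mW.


Step 1: V^2 = 0.8^2 = 0.64 V^2
Step 2: P = C*V^2*f = 1.48e-12 F * 0.64 * 1.61e9 Hz
Step 3: P = 1.524992e-03 W
Step 4: P = 1.525 mW

1.525


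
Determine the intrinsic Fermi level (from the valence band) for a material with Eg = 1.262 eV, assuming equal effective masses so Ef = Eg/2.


Step 1: For an intrinsic semiconductor, the Fermi level sits at midgap.
Step 2: Ef = Eg / 2 = 1.262 / 2 = 0.631 eV

0.631


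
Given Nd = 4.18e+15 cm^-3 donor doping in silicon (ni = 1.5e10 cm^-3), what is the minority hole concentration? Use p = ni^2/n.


Step 1: Since Nd >> ni, n ≈ Nd = 4.18e+15 cm^-3
Step 2: p = ni^2 / n = (1.5e10)^2 / 4.18e+15
Step 3: p = 2.25e20 / 4.18e+15 = 5.38e+04 cm^-3

5.38e+04


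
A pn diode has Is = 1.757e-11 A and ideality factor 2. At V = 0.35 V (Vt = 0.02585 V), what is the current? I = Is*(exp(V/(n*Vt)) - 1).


Step 1: V/(n*Vt) = 0.35/(2*0.02585) = 6.7698
Step 2: exp(6.7698) = 8.7114e+02
Step 3: I = 1.757e-11 * (8.7114e+02 - 1) = 1.53e-08 A

1.53e-08


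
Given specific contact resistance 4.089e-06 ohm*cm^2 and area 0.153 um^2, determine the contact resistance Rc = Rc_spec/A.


Step 1: Convert area to cm^2: 0.153 um^2 = 1.5300e-09 cm^2
Step 2: Rc = Rc_spec / A = 4.089e-06 / 1.5300e-09
Step 3: Rc = 2.67e+03 ohms

2.67e+03


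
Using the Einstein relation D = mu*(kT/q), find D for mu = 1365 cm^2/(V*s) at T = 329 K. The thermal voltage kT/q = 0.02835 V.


Step 1: D = mu * (kT/q)
Step 2: D = 1365 * 0.02835
Step 3: D = 38.7 cm^2/s

38.7


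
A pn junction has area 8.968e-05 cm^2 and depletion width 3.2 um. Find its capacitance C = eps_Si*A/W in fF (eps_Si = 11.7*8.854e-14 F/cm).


Step 1: eps_Si = 11.7 * 8.854e-14 = 1.035918e-12 F/cm
Step 2: W in cm = 3.2 * 1e-4 = 3.20e-04 cm
Step 3: C = 1.035918e-12 * 8.968e-05 / 3.20e-04 = 2.903160e-13 F
Step 4: C = 290.32 fF

290.32


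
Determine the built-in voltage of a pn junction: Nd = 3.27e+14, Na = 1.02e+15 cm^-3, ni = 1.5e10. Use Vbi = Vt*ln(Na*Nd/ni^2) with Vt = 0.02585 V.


Step 1: Compute Na*Nd/ni^2 = 1.02e+15 * 3.27e+14 / (1.5e10)^2 = 1.4824e+09
Step 2: ln(1.4824e+09) = 21.1169
Step 3: Vbi = 0.02585 * 21.1169 = 0.546 V

0.546


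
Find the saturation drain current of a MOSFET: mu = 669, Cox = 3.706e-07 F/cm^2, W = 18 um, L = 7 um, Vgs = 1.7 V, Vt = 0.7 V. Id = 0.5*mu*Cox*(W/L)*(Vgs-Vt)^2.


Step 1: Overdrive voltage Vov = Vgs - Vt = 1.7 - 0.7 = 1.0 V
Step 2: W/L = 18/7 = 2.57143
Step 3: Id = 0.5 * 669 * 3.706e-07 * 2.57143 * 1.0^2
Step 4: Id = 3.19e-04 A

3.19e-04


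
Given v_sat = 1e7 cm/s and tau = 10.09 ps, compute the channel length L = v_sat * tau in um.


Step 1: tau in seconds = 10.09 ps * 1e-12 = 1.0090e-11 s
Step 2: L = v_sat * tau = 1e7 * 1.0090e-11 = 1.0090e-04 cm
Step 3: L in um = 1.0090e-04 * 1e4 = 1.009 um

1.009


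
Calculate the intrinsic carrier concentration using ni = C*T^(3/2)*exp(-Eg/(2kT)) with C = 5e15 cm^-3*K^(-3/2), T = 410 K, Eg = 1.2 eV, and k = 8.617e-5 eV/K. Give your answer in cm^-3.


Step 1: Compute kT = 8.617e-5 * 410 = 0.0353297 eV
Step 2: Exponent = -Eg/(2kT) = -1.2/(2*0.0353297) = -16.98288
Step 3: T^(3/2) = 410^1.5 = 8301.87
Step 4: ni = 5e15 * 8301.87 * exp(-16.98288) = 1.75e+12 cm^-3

1.75e+12


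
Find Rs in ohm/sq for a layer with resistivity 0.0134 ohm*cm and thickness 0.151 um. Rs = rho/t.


Step 1: Convert thickness to cm: t = 0.151 um = 1.5100e-05 cm
Step 2: Rs = rho / t = 0.0134 / 1.5100e-05
Step 3: Rs = 887.4 ohm/sq

887.4


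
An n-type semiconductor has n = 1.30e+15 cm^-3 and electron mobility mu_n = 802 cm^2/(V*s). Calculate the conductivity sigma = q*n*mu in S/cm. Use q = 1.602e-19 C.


Step 1: sigma = q * n * mu
Step 2: sigma = 1.602e-19 * 1.30e+15 * 802
Step 3: sigma = 1.670e-01 S/cm

1.670e-01


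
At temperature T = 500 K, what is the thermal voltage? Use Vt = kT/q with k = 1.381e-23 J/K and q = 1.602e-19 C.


Step 1: kT = 1.381e-23 * 500 = 6.905e-21 J
Step 2: Vt = kT/q = 6.905e-21 / 1.602e-19
Step 3: Vt = 0.0431 V

0.0431


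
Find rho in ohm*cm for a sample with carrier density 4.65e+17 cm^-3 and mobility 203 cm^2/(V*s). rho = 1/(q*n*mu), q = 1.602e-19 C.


Step 1: sigma = q * n * mu = 1.602e-19 * 4.65e+17 * 203 = 1.51221e+01 S/cm
Step 2: rho = 1 / sigma = 1 / 1.51221e+01 = 0.06613 ohm*cm

0.06613


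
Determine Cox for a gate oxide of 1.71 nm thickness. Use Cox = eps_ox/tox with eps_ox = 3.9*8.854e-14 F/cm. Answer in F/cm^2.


Step 1: eps_ox = 3.9 * 8.854e-14 = 3.45306e-13 F/cm
Step 2: tox in cm = 1.71 nm * 1e-7 = 1.7100e-07 cm
Step 3: Cox = 3.45306e-13 / 1.7100e-07 = 2.02e-06 F/cm^2

2.02e-06


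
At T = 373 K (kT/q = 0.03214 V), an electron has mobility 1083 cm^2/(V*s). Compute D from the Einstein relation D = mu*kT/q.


Step 1: D = mu * (kT/q)
Step 2: D = 1083 * 0.03214
Step 3: D = 34.81 cm^2/s

34.81


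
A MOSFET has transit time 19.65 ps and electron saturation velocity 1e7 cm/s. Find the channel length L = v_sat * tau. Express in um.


Step 1: tau in seconds = 19.65 ps * 1e-12 = 1.9650e-11 s
Step 2: L = v_sat * tau = 1e7 * 1.9650e-11 = 1.9650e-04 cm
Step 3: L in um = 1.9650e-04 * 1e4 = 1.965 um

1.965


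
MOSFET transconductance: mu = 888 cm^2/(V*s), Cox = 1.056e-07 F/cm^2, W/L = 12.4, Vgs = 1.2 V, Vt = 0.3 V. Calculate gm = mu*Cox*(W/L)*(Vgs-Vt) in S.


Step 1: Vov = Vgs - Vt = 1.2 - 0.3 = 0.9 V
Step 2: gm = mu * Cox * (W/L) * Vov
Step 3: gm = 888 * 1.056e-07 * 12.4 * 0.9 = 1.05e-03 S

1.05e-03


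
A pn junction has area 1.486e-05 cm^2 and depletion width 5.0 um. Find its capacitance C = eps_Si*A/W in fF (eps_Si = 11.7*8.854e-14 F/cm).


Step 1: eps_Si = 11.7 * 8.854e-14 = 1.035918e-12 F/cm
Step 2: W in cm = 5.0 * 1e-4 = 5.00e-04 cm
Step 3: C = 1.035918e-12 * 1.486e-05 / 5.00e-04 = 3.078748e-14 F
Step 4: C = 30.79 fF

30.79


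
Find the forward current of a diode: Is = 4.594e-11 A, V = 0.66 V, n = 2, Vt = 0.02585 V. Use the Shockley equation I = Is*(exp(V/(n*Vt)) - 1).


Step 1: V/(n*Vt) = 0.66/(2*0.02585) = 12.7660
Step 2: exp(12.7660) = 3.5011e+05
Step 3: I = 4.594e-11 * (3.5011e+05 - 1) = 1.61e-05 A

1.61e-05


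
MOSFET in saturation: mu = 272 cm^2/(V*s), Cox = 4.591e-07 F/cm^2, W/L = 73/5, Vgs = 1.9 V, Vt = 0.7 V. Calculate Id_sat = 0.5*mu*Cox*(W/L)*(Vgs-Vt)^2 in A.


Step 1: Overdrive voltage Vov = Vgs - Vt = 1.9 - 0.7 = 1.2 V
Step 2: W/L = 73/5 = 14.6
Step 3: Id = 0.5 * 272 * 4.591e-07 * 14.6 * 1.2^2
Step 4: Id = 1.31e-03 A

1.31e-03


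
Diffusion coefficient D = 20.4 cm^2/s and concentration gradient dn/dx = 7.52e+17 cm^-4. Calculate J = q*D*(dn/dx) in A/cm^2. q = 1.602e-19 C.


Step 1: J = q * D * (dn/dx)
Step 2: J = 1.602e-19 * 20.4 * 7.52e+17
Step 3: J = 2.46e+00 A/cm^2

2.46e+00


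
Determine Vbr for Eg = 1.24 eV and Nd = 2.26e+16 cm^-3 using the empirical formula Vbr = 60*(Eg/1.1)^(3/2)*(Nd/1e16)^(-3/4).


Step 1: Eg/1.1 = 1.24/1.1 = 1.127273
Step 2: (Eg/1.1)^1.5 = 1.127273^1.5 = 1.196861
Step 3: (Nd/1e16)^(-0.75) = (2.26)^(-0.75) = 0.542524
Step 4: Vbr = 60 * 1.196861 * 0.542524 = 39.0 V

39.0


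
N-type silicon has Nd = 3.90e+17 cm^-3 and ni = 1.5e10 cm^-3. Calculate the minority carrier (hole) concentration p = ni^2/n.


Step 1: Since Nd >> ni, n ≈ Nd = 3.90e+17 cm^-3
Step 2: p = ni^2 / n = (1.5e10)^2 / 3.90e+17
Step 3: p = 2.25e20 / 3.90e+17 = 5.77e+02 cm^-3

5.77e+02


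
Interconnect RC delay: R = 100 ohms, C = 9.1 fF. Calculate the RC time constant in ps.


Step 1: tau = R * C
Step 2: tau = 100 * 9.1 fF = 100 * 9.1e-15 F
Step 3: tau = 9.1e-13 s = 0.91 ps

0.91


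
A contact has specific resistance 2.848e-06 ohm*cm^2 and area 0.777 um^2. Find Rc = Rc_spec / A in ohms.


Step 1: Convert area to cm^2: 0.777 um^2 = 7.7700e-09 cm^2
Step 2: Rc = Rc_spec / A = 2.848e-06 / 7.7700e-09
Step 3: Rc = 3.67e+02 ohms

3.67e+02


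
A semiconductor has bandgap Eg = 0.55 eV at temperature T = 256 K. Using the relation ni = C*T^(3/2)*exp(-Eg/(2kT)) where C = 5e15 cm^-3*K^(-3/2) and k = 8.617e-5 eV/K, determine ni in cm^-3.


Step 1: Compute kT = 8.617e-5 * 256 = 0.02205952 eV
Step 2: Exponent = -Eg/(2kT) = -0.55/(2*0.02205952) = -12.46627
Step 3: T^(3/2) = 256^1.5 = 4096.00
Step 4: ni = 5e15 * 4096.00 * exp(-12.46627) = 7.89e+13 cm^-3

7.89e+13


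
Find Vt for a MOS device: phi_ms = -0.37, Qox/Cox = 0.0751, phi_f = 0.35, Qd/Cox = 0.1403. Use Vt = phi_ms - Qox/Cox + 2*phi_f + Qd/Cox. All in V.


Step 1: Vt = phi_ms - Qox/Cox + 2*phi_f + Qd/Cox
Step 2: Vt = -0.37 - 0.0751 + 2*0.35 + 0.1403
Step 3: Vt = -0.37 - 0.0751 + 0.7 + 0.1403
Step 4: Vt = 0.3952 V

0.3952


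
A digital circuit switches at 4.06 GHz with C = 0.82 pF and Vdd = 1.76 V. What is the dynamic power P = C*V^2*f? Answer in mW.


Step 1: V^2 = 1.76^2 = 3.0976 V^2
Step 2: P = C*V^2*f = 0.82e-12 F * 3.0976 * 4.06e9 Hz
Step 3: P = 1.031252992e-02 W
Step 4: P = 10.313 mW

10.313


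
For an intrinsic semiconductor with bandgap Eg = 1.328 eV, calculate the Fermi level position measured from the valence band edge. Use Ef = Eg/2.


Step 1: For an intrinsic semiconductor, the Fermi level sits at midgap.
Step 2: Ef = Eg / 2 = 1.328 / 2 = 0.664 eV

0.664


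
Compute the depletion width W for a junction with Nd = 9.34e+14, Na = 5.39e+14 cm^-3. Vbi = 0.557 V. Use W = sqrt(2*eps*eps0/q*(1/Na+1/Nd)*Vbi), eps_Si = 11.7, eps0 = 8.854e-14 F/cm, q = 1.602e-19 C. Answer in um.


Step 1: 1/Na + 1/Nd = 1/5.39e+14 + 1/9.34e+14 = 2.92595e-15
Step 2: 2*eps*eps0/q = 2*11.7*8.854e-14/1.602e-19 = 1.293281e+07
Step 3: W^2 = 1.293281e+07 * 2.92595e-15 * 0.557 = 2.10773e-08
Step 4: W = sqrt(2.10773e-08) = 1.452e-04 cm = 1.452 um

1.452


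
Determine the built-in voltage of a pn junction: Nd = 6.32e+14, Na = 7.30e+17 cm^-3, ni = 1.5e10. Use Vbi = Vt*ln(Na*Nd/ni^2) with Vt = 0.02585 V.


Step 1: Compute Na*Nd/ni^2 = 7.30e+17 * 6.32e+14 / (1.5e10)^2 = 2.0505e+12
Step 2: ln(2.0505e+12) = 28.3491
Step 3: Vbi = 0.02585 * 28.3491 = 0.733 V

0.733


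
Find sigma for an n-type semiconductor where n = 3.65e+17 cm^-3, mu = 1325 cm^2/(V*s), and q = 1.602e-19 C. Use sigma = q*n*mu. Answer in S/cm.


Step 1: sigma = q * n * mu
Step 2: sigma = 1.602e-19 * 3.65e+17 * 1325
Step 3: sigma = 7.748e+01 S/cm

7.748e+01


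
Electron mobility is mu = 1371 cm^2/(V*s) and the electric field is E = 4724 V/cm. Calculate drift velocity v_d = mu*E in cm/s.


Step 1: v_d = mu * E
Step 2: v_d = 1371 * 4724 = 6476604
Step 3: v_d = 6.48e+06 cm/s

6.48e+06


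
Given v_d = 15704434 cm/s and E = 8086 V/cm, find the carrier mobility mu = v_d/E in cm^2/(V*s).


Step 1: mu = v_d / E
Step 2: mu = 15704434 / 8086
Step 3: mu = 1942.18 cm^2/(V*s)

1942.18


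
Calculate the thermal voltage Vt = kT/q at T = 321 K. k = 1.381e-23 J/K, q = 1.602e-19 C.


Step 1: kT = 1.381e-23 * 321 = 4.43301e-21 J
Step 2: Vt = kT/q = 4.43301e-21 / 1.602e-19
Step 3: Vt = 0.02767 V

0.02767


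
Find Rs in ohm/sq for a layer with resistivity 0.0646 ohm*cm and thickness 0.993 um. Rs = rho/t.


Step 1: Convert thickness to cm: t = 0.993 um = 9.9300e-05 cm
Step 2: Rs = rho / t = 0.0646 / 9.9300e-05
Step 3: Rs = 650.6 ohm/sq

650.6


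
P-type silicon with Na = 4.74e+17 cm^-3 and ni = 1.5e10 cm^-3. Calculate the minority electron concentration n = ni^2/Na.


Step 1: Majority hole concentration p ≈ Na = 4.74e+17 cm^-3
Step 2: n = ni^2 / Na = (1.5e10)^2 / 4.74e+17
Step 3: n = 4.75e+02 cm^-3

4.75e+02


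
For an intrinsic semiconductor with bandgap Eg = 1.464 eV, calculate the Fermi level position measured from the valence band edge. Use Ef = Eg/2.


Step 1: For an intrinsic semiconductor, the Fermi level sits at midgap.
Step 2: Ef = Eg / 2 = 1.464 / 2 = 0.732 eV

0.732


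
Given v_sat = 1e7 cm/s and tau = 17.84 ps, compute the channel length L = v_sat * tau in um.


Step 1: tau in seconds = 17.84 ps * 1e-12 = 1.7840e-11 s
Step 2: L = v_sat * tau = 1e7 * 1.7840e-11 = 1.7840e-04 cm
Step 3: L in um = 1.7840e-04 * 1e4 = 1.784 um

1.784


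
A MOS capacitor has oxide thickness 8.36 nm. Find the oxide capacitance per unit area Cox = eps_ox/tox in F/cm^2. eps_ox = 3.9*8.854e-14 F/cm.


Step 1: eps_ox = 3.9 * 8.854e-14 = 3.45306e-13 F/cm
Step 2: tox in cm = 8.36 nm * 1e-7 = 8.3600e-07 cm
Step 3: Cox = 3.45306e-13 / 8.3600e-07 = 4.13e-07 F/cm^2

4.13e-07


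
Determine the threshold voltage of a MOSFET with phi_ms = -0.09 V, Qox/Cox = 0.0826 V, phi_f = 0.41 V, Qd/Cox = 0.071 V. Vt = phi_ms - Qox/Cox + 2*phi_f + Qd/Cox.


Step 1: Vt = phi_ms - Qox/Cox + 2*phi_f + Qd/Cox
Step 2: Vt = -0.09 - 0.0826 + 2*0.41 + 0.071
Step 3: Vt = -0.09 - 0.0826 + 0.82 + 0.071
Step 4: Vt = 0.7184 V

0.7184


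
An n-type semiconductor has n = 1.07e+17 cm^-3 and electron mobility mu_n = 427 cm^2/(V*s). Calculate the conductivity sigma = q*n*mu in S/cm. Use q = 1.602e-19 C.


Step 1: sigma = q * n * mu
Step 2: sigma = 1.602e-19 * 1.07e+17 * 427
Step 3: sigma = 7.319e+00 S/cm

7.319e+00


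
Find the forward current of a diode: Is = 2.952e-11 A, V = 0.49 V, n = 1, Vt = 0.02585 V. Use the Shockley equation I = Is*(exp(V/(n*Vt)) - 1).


Step 1: V/(n*Vt) = 0.49/(1*0.02585) = 18.9555
Step 2: exp(18.9555) = 1.7071e+08
Step 3: I = 2.952e-11 * (1.7071e+08 - 1) = 5.04e-03 A

5.04e-03


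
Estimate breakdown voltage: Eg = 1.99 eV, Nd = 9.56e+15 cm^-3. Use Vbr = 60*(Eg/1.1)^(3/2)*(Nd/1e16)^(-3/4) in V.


Step 1: Eg/1.1 = 1.99/1.1 = 1.809091
Step 2: (Eg/1.1)^1.5 = 1.809091^1.5 = 2.433272
Step 3: (Nd/1e16)^(-0.75) = (0.956)^(-0.75) = 1.034324
Step 4: Vbr = 60 * 2.433272 * 1.034324 = 151.0 V

151.0


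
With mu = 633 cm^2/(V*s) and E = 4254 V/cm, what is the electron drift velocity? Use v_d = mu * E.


Step 1: v_d = mu * E
Step 2: v_d = 633 * 4254 = 2692782
Step 3: v_d = 2.69e+06 cm/s

2.69e+06


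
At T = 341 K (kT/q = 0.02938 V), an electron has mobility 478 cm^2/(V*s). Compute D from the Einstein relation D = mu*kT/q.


Step 1: D = mu * (kT/q)
Step 2: D = 478 * 0.02938
Step 3: D = 14.04 cm^2/s

14.04
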